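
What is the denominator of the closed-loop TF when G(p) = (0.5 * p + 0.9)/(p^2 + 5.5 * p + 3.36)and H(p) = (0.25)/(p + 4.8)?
Characteristic poly = G_den * H_den + G_num * H_num = (p^3 + 10.3*p^2 + 29.76*p + 16.128) + (0.125*p + 0.225) = p^3 + 10.3*p^2 + 29.885*p + 16.353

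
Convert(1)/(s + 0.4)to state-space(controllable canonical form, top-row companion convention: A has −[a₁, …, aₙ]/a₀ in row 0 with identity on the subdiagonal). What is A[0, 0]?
Reachable canonical form for den = s + 0.4: top row of A = -[a₁,a₂,...,aₙ]/a₀, ones on the subdiagonal, zeros elsewhere.
A = [[-0.4]].
A[0,0] = -0.4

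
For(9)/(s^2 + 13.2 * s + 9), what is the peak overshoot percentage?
Standard form: ωn²/(s²+2ζωn·s+ωn²) → ωn = 3, ζ = 2.2.
ζ ≥ 1, so the response is non-oscillatory: peak overshoot = 0%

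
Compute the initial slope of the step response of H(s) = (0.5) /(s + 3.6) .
IVT: y'(0⁺) = lim_{s→∞} s²·Y(s) = lim_{s→∞} s·H(s).
deg(num) = 0, deg(den) = 1, relative degree = 1, so s·H(s) → (leading num)/(leading den) = 0.5/1 = 0.5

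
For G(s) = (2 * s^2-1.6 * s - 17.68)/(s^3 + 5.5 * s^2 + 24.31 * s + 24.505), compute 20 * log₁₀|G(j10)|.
Substitute s = j*10: G(j10) = 0.148992 - 0.184153j.
|G(j10)| = sqrt(Re² + Im²) = 0.2369.
20*log₁₀(0.2369) = -12.51 dB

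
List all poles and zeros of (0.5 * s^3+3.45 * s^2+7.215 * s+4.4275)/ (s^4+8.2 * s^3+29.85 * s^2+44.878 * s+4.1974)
Set denominator = 0: s^4 + 8.2*s^3 + 29.85*s^2 + 44.878*s + 4.1974 = (s + 3.1)(s + 0.1)(s^2 + 5*s + 13.54) = 0 → Poles: -0.1, -2.5 + 2.7j, -2.5 - 2.7j, -3.1
Set numerator = 0: 0.5*s^3 + 3.45*s^2 + 7.215*s + 4.4275 = 0.5*(s + 3.5)(s + 2.3)(s + 1.1) = 0 → Zeros: -1.1, -2.3, -3.5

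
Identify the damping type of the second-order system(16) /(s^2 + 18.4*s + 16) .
Standard form: ωn²/(s²+2ζωn·s+ωn²) gives ωn=4, ζ=2.3.
Overdamped (ζ = 2.3 > 1)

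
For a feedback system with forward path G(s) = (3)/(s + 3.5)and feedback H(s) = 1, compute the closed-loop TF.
Closed-loop T = G/(1+GH).
Numerator: G_num * H_den = 3.
Denominator: G_den * H_den + G_num * H_num = (s + 3.5) + (3) = s + 6.5.
T(s) = (3)/(s + 6.5)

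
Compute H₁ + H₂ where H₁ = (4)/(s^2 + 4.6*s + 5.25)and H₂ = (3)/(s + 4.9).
Parallel: H = H₁ + H₂ = (n₁·d₂ + n₂·d₁)/(d₁·d₂).
n₁·d₂ = 4*s + 19.6. n₂·d₁ = 3*s^2 + 13.8*s + 15.75. Sum = 3*s^2 + 17.8*s + 35.35. d₁·d₂ = s^3 + 9.5*s^2 + 27.79*s + 25.725.
H(s) = (3*s^2 + 17.8*s + 35.35)/(s^3 + 9.5*s^2 + 27.79*s + 25.725)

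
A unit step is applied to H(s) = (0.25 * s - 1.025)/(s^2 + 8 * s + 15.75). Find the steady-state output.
FVT: lim_{t→∞} y(t) = lim_{s→0} s*Y(s) where Y(s) = H(s)/s.
= lim_{s→0} H(s) = H(0) = num(0)/den(0) = -1.025/15.75 = -0.06508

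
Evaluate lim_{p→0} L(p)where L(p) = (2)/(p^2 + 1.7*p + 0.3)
DC gain = L(0) = num(0)/den(0) = 2/0.3 = 6.667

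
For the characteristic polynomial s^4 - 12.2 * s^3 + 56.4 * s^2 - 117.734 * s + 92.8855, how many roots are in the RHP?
s^4 - 12.2*s^3 + 56.4*s^2 - 117.734*s + 92.8855 = (s - 2.3)(s - 4.1)(s^2 - 5.8*s + 9.85). Poles: 2.3, 2.9 + 1.2j, 2.9 - 1.2j, 4.1. RHP poles (Re>0): 4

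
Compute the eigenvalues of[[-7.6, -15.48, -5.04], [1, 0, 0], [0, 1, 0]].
Eigenvalues solve det(λI - A) = 0.
Characteristic polynomial: λ^3 + 7.6*λ^2 + 15.48*λ + 5.04 = 0.
Factor: (λ + 4.2)(λ + 3)(λ + 0.4) = 0.
Roots: -0.4, -3, -4.2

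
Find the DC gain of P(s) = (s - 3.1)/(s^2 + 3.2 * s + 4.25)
DC gain = P(0) = num(0)/den(0) = -3.1/4.25 = -0.7294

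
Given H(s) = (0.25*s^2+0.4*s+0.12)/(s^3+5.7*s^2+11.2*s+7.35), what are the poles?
Set denominator = 0: s^3 + 5.7*s^2 + 11.2*s + 7.35 = (s + 1.5)(s^2 + 4.2*s + 4.9) = 0 → Poles: -1.5, -2.1 + 0.7j, -2.1 - 0.7j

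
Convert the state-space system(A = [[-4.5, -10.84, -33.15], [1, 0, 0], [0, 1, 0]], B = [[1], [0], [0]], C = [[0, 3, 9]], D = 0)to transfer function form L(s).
L(s) = C(sI - A)⁻¹B + D.
Characteristic polynomial det(sI - A) = s^3 + 4.5*s^2 + 10.84*s + 33.15.
Numerator from C·adj(sI-A)·B + D·det(sI-A) = 3*s + 9.
L(s) = (3*s + 9)/(s^3 + 4.5*s^2 + 10.84*s + 33.15)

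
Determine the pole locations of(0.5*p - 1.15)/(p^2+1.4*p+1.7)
Set denominator = 0: p^2 + 1.4*p + 1.7 = 0 → Poles: -0.7 + 1.1j, -0.7 - 1.1j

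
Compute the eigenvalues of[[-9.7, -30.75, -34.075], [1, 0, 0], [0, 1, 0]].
Eigenvalues solve det(λI - A) = 0.
Characteristic polynomial: λ^3 + 9.7*λ^2 + 30.75*λ + 34.075 = 0.
Factor: (λ + 4.7)(λ^2 + 5*λ + 7.25) = 0.
Roots: -2.5 + 1j, -2.5 - 1j, -4.7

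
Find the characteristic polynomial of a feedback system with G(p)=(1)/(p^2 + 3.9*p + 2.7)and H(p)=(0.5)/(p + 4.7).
Characteristic poly = G_den * H_den + G_num * H_num = (p^3 + 8.6*p^2 + 21.03*p + 12.69) + (0.5) = p^3 + 8.6*p^2 + 21.03*p + 13.19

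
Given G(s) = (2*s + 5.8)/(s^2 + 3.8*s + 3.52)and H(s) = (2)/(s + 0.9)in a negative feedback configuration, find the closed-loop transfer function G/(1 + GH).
Closed-loop T = G/(1+GH).
Numerator: G_num * H_den = 2*s^2 + 7.6*s + 5.22.
Denominator: G_den * H_den + G_num * H_num = (s^3 + 4.7*s^2 + 6.94*s + 3.168) + (4*s + 11.6) = s^3 + 4.7*s^2 + 10.94*s + 14.768.
T(s) = (2*s^2 + 7.6*s + 5.22)/(s^3 + 4.7*s^2 + 10.94*s + 14.768)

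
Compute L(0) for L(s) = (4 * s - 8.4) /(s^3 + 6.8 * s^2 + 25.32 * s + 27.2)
DC gain = L(0) = num(0)/den(0) = -8.4/27.2 = -0.3088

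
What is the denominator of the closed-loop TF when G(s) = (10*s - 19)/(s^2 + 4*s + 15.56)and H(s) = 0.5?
Characteristic poly = G_den * H_den + G_num * H_num = (s^2 + 4*s + 15.56) + (5*s - 9.5) = s^2 + 9*s + 6.06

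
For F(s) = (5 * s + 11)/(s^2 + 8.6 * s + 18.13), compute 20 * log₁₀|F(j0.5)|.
Substitute s = j*0.5: F(j0.5) = 0.613364 - 0.00768811j.
|F(j0.5)| = sqrt(Re² + Im²) = 0.6134.
20*log₁₀(0.6134) = -4.24 dB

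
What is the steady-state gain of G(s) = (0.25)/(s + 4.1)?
DC gain = G(0) = num(0)/den(0) = 0.25/4.1 = 0.06098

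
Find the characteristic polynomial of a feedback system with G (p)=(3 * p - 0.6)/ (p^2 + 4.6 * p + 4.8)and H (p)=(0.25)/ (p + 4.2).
Characteristic poly = G_den * H_den + G_num * H_num = (p^3 + 8.8*p^2 + 24.12*p + 20.16) + (0.75*p - 0.15) = p^3 + 8.8*p^2 + 24.87*p + 20.01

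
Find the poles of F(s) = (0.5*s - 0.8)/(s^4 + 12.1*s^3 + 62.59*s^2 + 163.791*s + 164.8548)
Set denominator = 0: s^4 + 12.1*s^3 + 62.59*s^2 + 163.791*s + 164.8548 = (s + 4.4)(s + 2.3)(s^2 + 5.4*s + 16.29) = 0 → Poles: -2.3, -2.7 + 3j, -2.7 - 3j, -4.4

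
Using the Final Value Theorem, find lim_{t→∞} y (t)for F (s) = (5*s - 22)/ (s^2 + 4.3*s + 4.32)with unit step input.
FVT: lim_{t→∞} y(t) = lim_{s→0} s*Y(s) where Y(s) = F(s)/s.
= lim_{s→0} F(s) = F(0) = num(0)/den(0) = -22/4.32 = -5.093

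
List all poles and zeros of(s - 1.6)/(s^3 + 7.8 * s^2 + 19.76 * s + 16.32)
Set denominator = 0: s^3 + 7.8*s^2 + 19.76*s + 16.32 = (s + 2.4)(s + 2)(s + 3.4) = 0 → Poles: -2, -2.4, -3.4
Set numerator = 0: s - 1.6 = 0 → Zeros: 1.6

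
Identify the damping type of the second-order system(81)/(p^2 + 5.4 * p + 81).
Standard form: ωn²/(p²+2ζωn·p+ωn²) gives ωn=9, ζ=0.3.
Underdamped (ζ = 0.3 < 1)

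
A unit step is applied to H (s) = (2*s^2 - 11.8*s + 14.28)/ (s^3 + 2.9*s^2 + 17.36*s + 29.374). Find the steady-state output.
FVT: lim_{t→∞} y(t) = lim_{s→0} s*Y(s) where Y(s) = H(s)/s.
= lim_{s→0} H(s) = H(0) = num(0)/den(0) = 14.28/29.374 = 0.4861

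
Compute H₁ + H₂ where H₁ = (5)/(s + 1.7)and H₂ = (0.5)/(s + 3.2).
Parallel: H = H₁ + H₂ = (n₁·d₂ + n₂·d₁)/(d₁·d₂).
n₁·d₂ = 5*s + 16. n₂·d₁ = 0.5*s + 0.85. Sum = 5.5*s + 16.85. d₁·d₂ = s^2 + 4.9*s + 5.44.
H(s) = (5.5*s + 16.85)/(s^2 + 4.9*s + 5.44)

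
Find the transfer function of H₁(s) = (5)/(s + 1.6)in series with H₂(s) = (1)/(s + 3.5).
Series: H = H₁ · H₂ = (n₁·n₂)/(d₁·d₂).
Num: n₁·n₂ = 5. Den: d₁·d₂ = s^2 + 5.1*s + 5.6.
H(s) = (5)/(s^2 + 5.1*s + 5.6)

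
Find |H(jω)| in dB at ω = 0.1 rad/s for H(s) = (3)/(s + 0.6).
Substitute s = j*0.1: H(j0.1) = 4.86486 - 0.810811j.
|H(j0.1)| = sqrt(Re² + Im²) = 4.932.
20*log₁₀(4.932) = 13.86 dB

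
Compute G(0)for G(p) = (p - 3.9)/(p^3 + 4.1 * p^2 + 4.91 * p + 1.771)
DC gain = G(0) = num(0)/den(0) = -3.9/1.771 = -2.202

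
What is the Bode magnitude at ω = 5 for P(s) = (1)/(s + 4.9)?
Substitute s = j*5: P(j5) = 0.0999796 - 0.10202j.
|P(j5)| = sqrt(Re² + Im²) = 0.1428.
20*log₁₀(0.1428) = -16.90 dB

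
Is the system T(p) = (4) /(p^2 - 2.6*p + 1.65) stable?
Denominator: p^2 - 2.6*p + 1.65 = (p - 1.5)(p - 1.1). Poles: 1.1, 1.5. All Re(p)<0: No (unstable)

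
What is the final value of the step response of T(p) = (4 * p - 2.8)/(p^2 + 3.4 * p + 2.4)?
FVT: lim_{t→∞} y(t) = lim_{p→0} p*Y(p) where Y(p) = T(p)/p.
= lim_{p→0} T(p) = T(0) = num(0)/den(0) = -2.8/2.4 = -1.167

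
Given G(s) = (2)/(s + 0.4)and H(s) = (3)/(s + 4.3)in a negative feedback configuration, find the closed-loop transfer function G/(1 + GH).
Closed-loop T = G/(1+GH).
Numerator: G_num * H_den = 2*s + 8.6.
Denominator: G_den * H_den + G_num * H_num = (s^2 + 4.7*s + 1.72) + (6) = s^2 + 4.7*s + 7.72.
T(s) = (2*s + 8.6)/(s^2 + 4.7*s + 7.72)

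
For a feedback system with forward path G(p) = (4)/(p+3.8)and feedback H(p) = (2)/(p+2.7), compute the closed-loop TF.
Closed-loop T = G/(1+GH).
Numerator: G_num * H_den = 4*p + 10.8.
Denominator: G_den * H_den + G_num * H_num = (p^2 + 6.5*p + 10.26) + (8) = p^2 + 6.5*p + 18.26.
T(p) = (4*p + 10.8)/(p^2 + 6.5*p + 18.26)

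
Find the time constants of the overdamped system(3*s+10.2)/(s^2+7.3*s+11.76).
Overdamped: real poles at -2.4, -4.9. τ = -1/pole → τ₁ = 0.4167, τ₂ = 0.2041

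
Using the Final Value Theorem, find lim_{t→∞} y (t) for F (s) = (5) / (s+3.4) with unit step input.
FVT: lim_{t→∞} y(t) = lim_{s→0} s*Y(s) where Y(s) = F(s)/s.
= lim_{s→0} F(s) = F(0) = num(0)/den(0) = 5/3.4 = 1.471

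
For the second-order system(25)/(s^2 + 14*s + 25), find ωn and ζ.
Standard form: ωn²/(s²+2ζωn·s+ωn²).
const=25=ωn² → ωn=5, s coeff=14=2ζωn → ζ=1.4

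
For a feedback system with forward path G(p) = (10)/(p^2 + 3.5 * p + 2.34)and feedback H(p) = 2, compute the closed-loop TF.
Closed-loop T = G/(1+GH).
Numerator: G_num * H_den = 10.
Denominator: G_den * H_den + G_num * H_num = (p^2 + 3.5*p + 2.34) + (20) = p^2 + 3.5*p + 22.34.
T(p) = (10)/(p^2 + 3.5*p + 22.34)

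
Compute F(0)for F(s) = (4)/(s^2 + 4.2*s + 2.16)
DC gain = F(0) = num(0)/den(0) = 4/2.16 = 1.852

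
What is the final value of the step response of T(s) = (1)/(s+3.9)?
FVT: lim_{t→∞} y(t) = lim_{s→0} s*Y(s) where Y(s) = T(s)/s.
= lim_{s→0} T(s) = T(0) = num(0)/den(0) = 1/3.9 = 0.2564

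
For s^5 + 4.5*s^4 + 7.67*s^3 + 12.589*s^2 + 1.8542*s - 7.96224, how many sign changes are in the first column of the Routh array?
Routh array:
s^5: [1, 7.67, 1.8542]; s^4: [4.5, 12.589, -7.96224]; s^3: [4.87244, 3.62359]; s^2: [9.2424, -7.96224]; s^1: [7.82115]; s^0: [-7.96224]
First column: [1, 4.5, 4.87244, 9.2424, 7.82115, -7.96224]. Sign changes = 1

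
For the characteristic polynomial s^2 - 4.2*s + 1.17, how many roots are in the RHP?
s^2 - 4.2*s + 1.17 = (s - 0.3)(s - 3.9). Poles: 0.3, 3.9. RHP poles (Re>0): 2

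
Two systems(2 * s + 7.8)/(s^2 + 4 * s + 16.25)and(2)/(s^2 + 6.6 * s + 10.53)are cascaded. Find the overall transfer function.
Series: H = H₁ · H₂ = (n₁·n₂)/(d₁·d₂).
Num: n₁·n₂ = 4*s + 15.6. Den: d₁·d₂ = s^4 + 10.6*s^3 + 53.18*s^2 + 149.37*s + 171.1125.
H(s) = (4*s + 15.6)/(s^4 + 10.6*s^3 + 53.18*s^2 + 149.37*s + 171.1125)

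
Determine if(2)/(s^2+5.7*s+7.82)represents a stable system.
Denominator: s^2 + 5.7*s + 7.82 = (s + 2.3)(s + 3.4). Poles: -2.3, -3.4. All Re(p)<0: Yes (stable)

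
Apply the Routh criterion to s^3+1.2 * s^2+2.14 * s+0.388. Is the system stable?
Routh array:
s^3: [1, 2.14]; s^2: [1.2, 0.388]; s^1: [1.81667]; s^0: [0.388]
First column: [1, 1.2, 1.81667, 0.388]. Sign changes = 0.
Yes, stable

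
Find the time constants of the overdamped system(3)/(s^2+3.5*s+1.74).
Overdamped: real poles at -2.9, -0.6. τ = -1/pole → τ₁ = 0.3448, τ₂ = 1.667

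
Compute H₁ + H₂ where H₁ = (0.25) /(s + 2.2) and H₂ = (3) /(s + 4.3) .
Parallel: H = H₁ + H₂ = (n₁·d₂ + n₂·d₁)/(d₁·d₂).
n₁·d₂ = 0.25*s + 1.075. n₂·d₁ = 3*s + 6.6. Sum = 3.25*s + 7.675. d₁·d₂ = s^2 + 6.5*s + 9.46.
H(s) = (3.25*s + 7.675)/(s^2 + 6.5*s + 9.46)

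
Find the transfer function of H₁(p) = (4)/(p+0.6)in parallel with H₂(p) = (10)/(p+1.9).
Parallel: H = H₁ + H₂ = (n₁·d₂ + n₂·d₁)/(d₁·d₂).
n₁·d₂ = 4*p + 7.6. n₂·d₁ = 10*p + 6. Sum = 14*p + 13.6. d₁·d₂ = p^2 + 2.5*p + 1.14.
H(p) = (14*p + 13.6)/(p^2 + 2.5*p + 1.14)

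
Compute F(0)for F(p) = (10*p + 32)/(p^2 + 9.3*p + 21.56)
DC gain = F(0) = num(0)/den(0) = 32/21.56 = 1.484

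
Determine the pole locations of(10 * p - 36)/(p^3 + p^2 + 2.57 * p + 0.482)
Set denominator = 0: p^3 + p^2 + 2.57*p + 0.482 = (p + 0.2)(p^2 + 0.8*p + 2.41) = 0 → Poles: -0.2, -0.4 + 1.5j, -0.4 - 1.5j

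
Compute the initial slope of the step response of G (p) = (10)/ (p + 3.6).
IVT: y'(0⁺) = lim_{p→∞} p²·Y(p) = lim_{p→∞} p·G(p).
deg(num) = 0, deg(den) = 1, relative degree = 1, so p·G(p) → (leading num)/(leading den) = 10/1 = 10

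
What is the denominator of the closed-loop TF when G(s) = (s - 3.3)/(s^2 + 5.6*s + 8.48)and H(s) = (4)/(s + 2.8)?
Characteristic poly = G_den * H_den + G_num * H_num = (s^3 + 8.4*s^2 + 24.16*s + 23.744) + (4*s - 13.2) = s^3 + 8.4*s^2 + 28.16*s + 10.544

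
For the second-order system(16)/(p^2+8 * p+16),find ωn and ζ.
Standard form: ωn²/(p²+2ζωn·p+ωn²).
const=16=ωn² → ωn=4, p coeff=8=2ζωn → ζ=1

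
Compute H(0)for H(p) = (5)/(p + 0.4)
DC gain = H(0) = num(0)/den(0) = 5/0.4 = 12.5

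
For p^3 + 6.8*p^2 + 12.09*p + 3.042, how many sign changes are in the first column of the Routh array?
Routh array:
p^3: [1, 12.09]; p^2: [6.8, 3.042]; p^1: [11.6426]; p^0: [3.042]
First column: [1, 6.8, 11.6426, 3.042]. Sign changes = 0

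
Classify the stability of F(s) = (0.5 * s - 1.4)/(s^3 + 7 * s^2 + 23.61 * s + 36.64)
Denominator: s^3 + 7*s^2 + 23.61*s + 36.64 = (s + 3.2)(s^2 + 3.8*s + 11.45). Poles: -1.9 + 2.8j, -1.9 - 2.8j, -3.2. Stable (all poles in LHP)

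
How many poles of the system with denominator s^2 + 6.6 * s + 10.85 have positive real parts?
s^2 + 6.6*s + 10.85 = (s + 3.5)(s + 3.1). Poles: -3.1, -3.5. RHP poles (Re>0): 0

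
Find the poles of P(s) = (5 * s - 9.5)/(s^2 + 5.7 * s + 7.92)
Set denominator = 0: s^2 + 5.7*s + 7.92 = (s + 2.4)(s + 3.3) = 0 → Poles: -2.4, -3.3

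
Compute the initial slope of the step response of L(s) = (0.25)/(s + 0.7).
IVT: y'(0⁺) = lim_{s→∞} s²·Y(s) = lim_{s→∞} s·L(s).
deg(num) = 0, deg(den) = 1, relative degree = 1, so s·L(s) → (leading num)/(leading den) = 0.25/1 = 0.25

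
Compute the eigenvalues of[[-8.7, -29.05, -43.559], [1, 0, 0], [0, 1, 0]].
Eigenvalues solve det(λI - A) = 0.
Characteristic polynomial: λ^3 + 8.7*λ^2 + 29.05*λ + 43.559 = 0.
Factor: (λ + 4.3)(λ^2 + 4.4*λ + 10.13) = 0.
Roots: -2.2 + 2.3j, -2.2 - 2.3j, -4.3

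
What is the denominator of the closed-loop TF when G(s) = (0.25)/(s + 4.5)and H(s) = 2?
Characteristic poly = G_den * H_den + G_num * H_num = (s + 4.5) + (0.5) = s + 5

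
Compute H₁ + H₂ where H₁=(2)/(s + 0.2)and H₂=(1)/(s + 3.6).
Parallel: H = H₁ + H₂ = (n₁·d₂ + n₂·d₁)/(d₁·d₂).
n₁·d₂ = 2*s + 7.2. n₂·d₁ = s + 0.2. Sum = 3*s + 7.4. d₁·d₂ = s^2 + 3.8*s + 0.72.
H(s) = (3*s + 7.4)/(s^2 + 3.8*s + 0.72)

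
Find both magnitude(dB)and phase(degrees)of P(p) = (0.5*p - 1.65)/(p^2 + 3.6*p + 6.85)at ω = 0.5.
Substitute p = j*0.5: P(j0.5) = -0.223077 + 0.0987179j.
|P| = 20*log₁₀(sqrt(Re²+Im²)) = -12.25 dB.
∠P = atan2(Im, Re) = 156.13°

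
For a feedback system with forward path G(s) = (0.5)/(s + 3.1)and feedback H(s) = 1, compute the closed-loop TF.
Closed-loop T = G/(1+GH).
Numerator: G_num * H_den = 0.5.
Denominator: G_den * H_den + G_num * H_num = (s + 3.1) + (0.5) = s + 3.6.
T(s) = (0.5)/(s + 3.6)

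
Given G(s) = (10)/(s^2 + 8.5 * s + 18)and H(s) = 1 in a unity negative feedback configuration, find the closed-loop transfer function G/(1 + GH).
Closed-loop T = G/(1+GH).
Numerator: G_num * H_den = 10.
Denominator: G_den * H_den + G_num * H_num = (s^2 + 8.5*s + 18) + (10) = s^2 + 8.5*s + 28.
T(s) = (10)/(s^2 + 8.5*s + 28)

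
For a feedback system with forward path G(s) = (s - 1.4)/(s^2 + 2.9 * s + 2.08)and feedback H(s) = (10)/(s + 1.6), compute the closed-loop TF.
Closed-loop T = G/(1+GH).
Numerator: G_num * H_den = s^2 + 0.2*s - 2.24.
Denominator: G_den * H_den + G_num * H_num = (s^3 + 4.5*s^2 + 6.72*s + 3.328) + (10*s - 14) = s^3 + 4.5*s^2 + 16.72*s - 10.672.
T(s) = (s^2 + 0.2*s - 2.24)/(s^3 + 4.5*s^2 + 16.72*s - 10.672)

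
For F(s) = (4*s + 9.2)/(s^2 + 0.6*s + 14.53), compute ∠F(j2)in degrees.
Substitute s = j*2: F(j2) = 0.947962 + 0.651704j.
∠F(j2) = atan2(Im, Re) = atan2(0.651704, 0.947962) = 34.51°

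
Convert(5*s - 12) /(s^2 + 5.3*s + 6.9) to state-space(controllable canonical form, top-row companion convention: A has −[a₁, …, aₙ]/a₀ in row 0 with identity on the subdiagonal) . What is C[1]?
Reachable canonical form: C = numerator coefficients (right-aligned, zero-padded to length n).
num = 5*s - 12, C = [[5, -12]].
C[1] = -12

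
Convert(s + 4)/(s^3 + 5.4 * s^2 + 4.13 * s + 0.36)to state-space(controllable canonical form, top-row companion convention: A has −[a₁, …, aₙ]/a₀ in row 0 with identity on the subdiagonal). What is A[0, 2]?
Reachable canonical form for den = s^3 + 5.4*s^2 + 4.13*s + 0.36: top row of A = -[a₁,a₂,...,aₙ]/a₀, ones on the subdiagonal, zeros elsewhere.
A = [[-5.4, -4.13, -0.36], [1, 0, 0], [0, 1, 0]].
A[0,2] = -0.36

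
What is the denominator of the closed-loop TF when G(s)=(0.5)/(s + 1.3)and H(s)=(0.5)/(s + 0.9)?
Characteristic poly = G_den * H_den + G_num * H_num = (s^2 + 2.2*s + 1.17) + (0.25) = s^2 + 2.2*s + 1.42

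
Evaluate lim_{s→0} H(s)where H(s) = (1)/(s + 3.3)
DC gain = H(0) = num(0)/den(0) = 1/3.3 = 0.303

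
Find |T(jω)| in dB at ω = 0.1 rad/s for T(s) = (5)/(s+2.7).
Substitute s = j*0.1: T(j0.1) = 1.84932 - 0.0684932j.
|T(j0.1)| = sqrt(Re² + Im²) = 1.851.
20*log₁₀(1.851) = 5.35 dB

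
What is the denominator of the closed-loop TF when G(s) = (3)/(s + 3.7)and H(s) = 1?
Characteristic poly = G_den * H_den + G_num * H_num = (s + 3.7) + (3) = s + 6.7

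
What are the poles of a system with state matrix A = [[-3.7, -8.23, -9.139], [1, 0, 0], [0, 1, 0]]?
Eigenvalues solve det(λI - A) = 0.
Characteristic polynomial: λ^3 + 3.7*λ^2 + 8.23*λ + 9.139 = 0.
Factor: (λ + 1.9)(λ^2 + 1.8*λ + 4.81) = 0.
Roots: -0.9 + 2j, -0.9 - 2j, -1.9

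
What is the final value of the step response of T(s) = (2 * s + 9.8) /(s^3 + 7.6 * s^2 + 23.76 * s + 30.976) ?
FVT: lim_{t→∞} y(t) = lim_{s→0} s*Y(s) where Y(s) = T(s)/s.
= lim_{s→0} T(s) = T(0) = num(0)/den(0) = 9.8/30.976 = 0.3164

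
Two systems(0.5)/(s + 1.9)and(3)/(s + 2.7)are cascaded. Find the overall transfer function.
Series: H = H₁ · H₂ = (n₁·n₂)/(d₁·d₂).
Num: n₁·n₂ = 1.5. Den: d₁·d₂ = s^2 + 4.6*s + 5.13.
H(s) = (1.5)/(s^2 + 4.6*s + 5.13)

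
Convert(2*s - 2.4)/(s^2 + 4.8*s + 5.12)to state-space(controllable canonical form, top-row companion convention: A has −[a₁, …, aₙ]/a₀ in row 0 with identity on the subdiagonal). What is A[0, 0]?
Reachable canonical form for den = s^2 + 4.8*s + 5.12: top row of A = -[a₁,a₂,...,aₙ]/a₀, ones on the subdiagonal, zeros elsewhere.
A = [[-4.8, -5.12], [1, 0]].
A[0,0] = -4.8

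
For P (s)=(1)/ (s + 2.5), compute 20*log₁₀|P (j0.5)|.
Substitute s = j*0.5: P(j0.5) = 0.384615 - 0.0769231j.
|P(j0.5)| = sqrt(Re² + Im²) = 0.3922.
20*log₁₀(0.3922) = -8.13 dB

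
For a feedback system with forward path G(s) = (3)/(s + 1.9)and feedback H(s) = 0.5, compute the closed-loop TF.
Closed-loop T = G/(1+GH).
Numerator: G_num * H_den = 3.
Denominator: G_den * H_den + G_num * H_num = (s + 1.9) + (1.5) = s + 3.4.
T(s) = (3)/(s + 3.4)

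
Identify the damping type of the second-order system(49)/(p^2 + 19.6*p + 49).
Standard form: ωn²/(p²+2ζωn·p+ωn²) gives ωn=7, ζ=1.4.
Overdamped (ζ = 1.4 > 1)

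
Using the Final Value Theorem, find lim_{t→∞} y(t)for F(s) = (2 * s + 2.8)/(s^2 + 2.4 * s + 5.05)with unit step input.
FVT: lim_{t→∞} y(t) = lim_{s→0} s*Y(s) where Y(s) = F(s)/s.
= lim_{s→0} F(s) = F(0) = num(0)/den(0) = 2.8/5.05 = 0.5545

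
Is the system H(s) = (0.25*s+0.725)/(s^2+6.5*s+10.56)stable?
Denominator: s^2 + 6.5*s + 10.56 = (s + 3.3)(s + 3.2). Poles: -3.2, -3.3. All Re(p)<0: Yes (stable)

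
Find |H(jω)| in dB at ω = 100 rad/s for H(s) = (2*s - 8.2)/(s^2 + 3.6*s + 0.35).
Substitute s = j*100: H(j100) = 0.00153809 - 0.0199453j.
|H(j100)| = sqrt(Re² + Im²) = 0.02.
20*log₁₀(0.02) = -33.98 dB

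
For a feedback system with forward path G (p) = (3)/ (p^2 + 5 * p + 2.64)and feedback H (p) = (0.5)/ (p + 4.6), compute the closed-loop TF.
Closed-loop T = G/(1+GH).
Numerator: G_num * H_den = 3*p + 13.8.
Denominator: G_den * H_den + G_num * H_num = (p^3 + 9.6*p^2 + 25.64*p + 12.144) + (1.5) = p^3 + 9.6*p^2 + 25.64*p + 13.644.
T(p) = (3*p + 13.8)/(p^3 + 9.6*p^2 + 25.64*p + 13.644)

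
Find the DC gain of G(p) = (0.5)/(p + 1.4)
DC gain = G(0) = num(0)/den(0) = 0.5/1.4 = 0.3571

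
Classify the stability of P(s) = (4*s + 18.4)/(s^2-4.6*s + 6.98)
Denominator: s^2 - 4.6*s + 6.98. Poles: 2.3 + 1.3j, 2.3 - 1.3j. Unstable (2 pole(s) in RHP)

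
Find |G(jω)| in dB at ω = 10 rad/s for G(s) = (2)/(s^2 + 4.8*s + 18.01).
Substitute s = j*10: G(j10) = -0.0181668 - 0.0106355j.
|G(j10)| = sqrt(Re² + Im²) = 0.02105.
20*log₁₀(0.02105) = -33.53 dB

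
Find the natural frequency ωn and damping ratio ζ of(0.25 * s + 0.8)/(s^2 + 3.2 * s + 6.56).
Underdamped: complex pole -1.6 + 2j. ωn = |pole| = 2.561, ζ = -Re(pole)/ωn = 0.6247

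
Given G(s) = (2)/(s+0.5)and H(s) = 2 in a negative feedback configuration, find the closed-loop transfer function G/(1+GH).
Closed-loop T = G/(1+GH).
Numerator: G_num * H_den = 2.
Denominator: G_den * H_den + G_num * H_num = (s + 0.5) + (4) = s + 4.5.
T(s) = (2)/(s + 4.5)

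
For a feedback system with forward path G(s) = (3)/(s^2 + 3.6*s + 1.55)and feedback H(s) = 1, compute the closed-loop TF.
Closed-loop T = G/(1+GH).
Numerator: G_num * H_den = 3.
Denominator: G_den * H_den + G_num * H_num = (s^2 + 3.6*s + 1.55) + (3) = s^2 + 3.6*s + 4.55.
T(s) = (3)/(s^2 + 3.6*s + 4.55)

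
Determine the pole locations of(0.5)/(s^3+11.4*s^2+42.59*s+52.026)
Set denominator = 0: s^3 + 11.4*s^2 + 42.59*s + 52.026 = (s + 2.9)(s + 3.9)(s + 4.6) = 0 → Poles: -2.9, -3.9, -4.6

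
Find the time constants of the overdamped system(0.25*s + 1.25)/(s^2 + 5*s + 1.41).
Overdamped: real poles at -4.7, -0.3. τ = -1/pole → τ₁ = 0.2128, τ₂ = 3.333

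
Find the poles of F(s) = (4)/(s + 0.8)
Set denominator = 0: s + 0.8 = 0 → Poles: -0.8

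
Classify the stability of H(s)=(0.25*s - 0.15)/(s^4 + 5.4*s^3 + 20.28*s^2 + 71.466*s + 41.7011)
Denominator: s^4 + 5.4*s^3 + 20.28*s^2 + 71.466*s + 41.7011 = (s + 0.7)(s + 4.1)(s^2 + 0.6*s + 14.53). Poles: -0.3 + 3.8j, -0.3 - 3.8j, -0.7, -4.1. Stable (all poles in LHP)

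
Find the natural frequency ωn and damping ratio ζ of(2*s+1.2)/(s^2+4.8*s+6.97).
Underdamped: complex pole -2.4 + 1.1j. ωn = |pole| = 2.64, ζ = -Re(pole)/ωn = 0.9091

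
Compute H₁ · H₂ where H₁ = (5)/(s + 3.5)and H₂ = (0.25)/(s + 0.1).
Series: H = H₁ · H₂ = (n₁·n₂)/(d₁·d₂).
Num: n₁·n₂ = 1.25. Den: d₁·d₂ = s^2 + 3.6*s + 0.35.
H(s) = (1.25)/(s^2 + 3.6*s + 0.35)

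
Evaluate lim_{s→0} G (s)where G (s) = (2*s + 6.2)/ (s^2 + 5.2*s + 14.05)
DC gain = G(0) = num(0)/den(0) = 6.2/14.05 = 0.4413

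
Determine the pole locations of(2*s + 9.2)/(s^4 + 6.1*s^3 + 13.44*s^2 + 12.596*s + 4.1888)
Set denominator = 0: s^4 + 6.1*s^3 + 13.44*s^2 + 12.596*s + 4.1888 = (s + 0.8)(s + 1.4)(s + 2.2)(s + 1.7) = 0 → Poles: -0.8, -1.4, -1.7, -2.2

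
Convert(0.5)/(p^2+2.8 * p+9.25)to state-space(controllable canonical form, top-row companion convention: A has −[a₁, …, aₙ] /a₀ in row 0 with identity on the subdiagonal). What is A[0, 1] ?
Reachable canonical form for den = p^2 + 2.8*p + 9.25: top row of A = -[a₁,a₂,...,aₙ]/a₀, ones on the subdiagonal, zeros elsewhere.
A = [[-2.8, -9.25], [1, 0]].
A[0,1] = -9.25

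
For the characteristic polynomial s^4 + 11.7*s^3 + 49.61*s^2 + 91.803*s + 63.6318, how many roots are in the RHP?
s^4 + 11.7*s^3 + 49.61*s^2 + 91.803*s + 63.6318 = (s + 2.9)(s + 4.6)(s^2 + 4.2*s + 4.77). Poles: -2.1 + 0.6j, -2.1 - 0.6j, -2.9, -4.6. RHP poles (Re>0): 0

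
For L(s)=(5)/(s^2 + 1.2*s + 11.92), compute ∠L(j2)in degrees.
Substitute s = j*2: L(j2) = 0.578217 - 0.175217j.
∠L(j2) = atan2(Im, Re) = atan2(-0.175217, 0.578217) = -16.86°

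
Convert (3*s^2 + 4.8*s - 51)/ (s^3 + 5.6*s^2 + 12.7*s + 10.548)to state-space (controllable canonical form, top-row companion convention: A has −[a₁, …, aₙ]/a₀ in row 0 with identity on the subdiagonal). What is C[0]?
Reachable canonical form: C = numerator coefficients (right-aligned, zero-padded to length n).
num = 3*s^2 + 4.8*s - 51, C = [[3, 4.8, -51]].
C[0] = 3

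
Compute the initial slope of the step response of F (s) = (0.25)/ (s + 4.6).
IVT: y'(0⁺) = lim_{s→∞} s²·Y(s) = lim_{s→∞} s·F(s).
deg(num) = 0, deg(den) = 1, relative degree = 1, so s·F(s) → (leading num)/(leading den) = 0.25/1 = 0.25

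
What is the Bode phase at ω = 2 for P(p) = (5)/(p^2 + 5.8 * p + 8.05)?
Substitute p = j*2: P(j2) = 0.134139 - 0.384201j.
∠P(j2) = atan2(Im, Re) = atan2(-0.384201, 0.134139) = -70.75°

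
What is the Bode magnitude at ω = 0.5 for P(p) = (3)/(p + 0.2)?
Substitute p = j*0.5: P(j0.5) = 2.06897 - 5.17241j.
|P(j0.5)| = sqrt(Re² + Im²) = 5.571.
20*log₁₀(5.571) = 14.92 dB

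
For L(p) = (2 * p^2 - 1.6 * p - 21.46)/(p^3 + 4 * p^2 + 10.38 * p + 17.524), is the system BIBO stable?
Denominator: p^3 + 4*p^2 + 10.38*p + 17.524 = (p + 2.6)(p^2 + 1.4*p + 6.74). Poles: -0.7 + 2.5j, -0.7 - 2.5j, -2.6. All Re(p)<0: Yes (stable)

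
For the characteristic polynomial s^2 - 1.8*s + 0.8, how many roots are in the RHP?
s^2 - 1.8*s + 0.8 = (s - 1)(s - 0.8). Poles: 0.8, 1. RHP poles (Re>0): 2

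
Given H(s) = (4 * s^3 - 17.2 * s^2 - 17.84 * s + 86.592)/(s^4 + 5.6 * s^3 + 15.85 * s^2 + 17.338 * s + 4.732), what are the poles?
Set denominator = 0: s^4 + 5.6*s^3 + 15.85*s^2 + 17.338*s + 4.732 = (s + 1.4)(s + 0.4)(s^2 + 3.8*s + 8.45) = 0 → Poles: -0.4, -1.4, -1.9 + 2.2j, -1.9 - 2.2j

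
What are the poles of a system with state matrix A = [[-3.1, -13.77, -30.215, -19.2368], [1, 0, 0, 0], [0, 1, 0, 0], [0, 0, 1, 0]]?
Eigenvalues solve det(λI - A) = 0.
Characteristic polynomial: λ^4 + 3.1*λ^3 + 13.77*λ^2 + 30.215*λ + 19.2368 = 0.
Factor: (λ + 1.1)(λ + 1.6)(λ^2 + 0.4*λ + 10.93) = 0.
Roots: -0.2 + 3.3j, -0.2 - 3.3j, -1.1, -1.6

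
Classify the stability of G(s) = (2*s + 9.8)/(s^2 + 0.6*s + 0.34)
Denominator: s^2 + 0.6*s + 0.34. Poles: -0.3 + 0.5j, -0.3 - 0.5j. Stable (all poles in LHP)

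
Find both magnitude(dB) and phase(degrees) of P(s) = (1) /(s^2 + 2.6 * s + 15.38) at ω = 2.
Substitute s = j*2: P(j2) = 0.072695 - 0.0332174j.
|P| = 20*log₁₀(sqrt(Re²+Im²)) = -21.95 dB.
∠P = atan2(Im, Re) = -24.56°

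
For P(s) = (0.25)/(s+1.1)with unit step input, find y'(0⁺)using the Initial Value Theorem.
IVT: y'(0⁺) = lim_{s→∞} s²·Y(s) = lim_{s→∞} s·P(s).
deg(num) = 0, deg(den) = 1, relative degree = 1, so s·P(s) → (leading num)/(leading den) = 0.25/1 = 0.25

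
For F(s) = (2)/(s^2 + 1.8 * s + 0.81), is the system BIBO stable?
Denominator: s^2 + 1.8*s + 0.81 = (s + 0.9)(s + 0.9). Poles: -0.9, -0.9. All Re(p)<0: Yes (stable)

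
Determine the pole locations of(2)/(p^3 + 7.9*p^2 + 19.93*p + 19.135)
Set denominator = 0: p^3 + 7.9*p^2 + 19.93*p + 19.135 = (p + 4.3)(p^2 + 3.6*p + 4.45) = 0 → Poles: -1.8 + 1.1j, -1.8 - 1.1j, -4.3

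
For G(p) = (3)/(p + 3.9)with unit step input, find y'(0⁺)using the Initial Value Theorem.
IVT: y'(0⁺) = lim_{p→∞} p²·Y(p) = lim_{p→∞} p·G(p).
deg(num) = 0, deg(den) = 1, relative degree = 1, so p·G(p) → (leading num)/(leading den) = 3/1 = 3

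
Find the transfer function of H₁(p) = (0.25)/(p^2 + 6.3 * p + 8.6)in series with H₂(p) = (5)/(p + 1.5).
Series: H = H₁ · H₂ = (n₁·n₂)/(d₁·d₂).
Num: n₁·n₂ = 1.25. Den: d₁·d₂ = p^3 + 7.8*p^2 + 18.05*p + 12.9.
H(p) = (1.25)/(p^3 + 7.8*p^2 + 18.05*p + 12.9)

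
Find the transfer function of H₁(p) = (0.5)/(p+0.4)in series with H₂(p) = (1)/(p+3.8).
Series: H = H₁ · H₂ = (n₁·n₂)/(d₁·d₂).
Num: n₁·n₂ = 0.5. Den: d₁·d₂ = p^2 + 4.2*p + 1.52.
H(p) = (0.5)/(p^2 + 4.2*p + 1.52)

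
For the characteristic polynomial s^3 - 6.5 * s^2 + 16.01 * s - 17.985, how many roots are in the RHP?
s^3 - 6.5*s^2 + 16.01*s - 17.985 = (s - 3.3)(s^2 - 3.2*s + 5.45). Poles: 1.6 + 1.7j, 1.6 - 1.7j, 3.3. RHP poles (Re>0): 3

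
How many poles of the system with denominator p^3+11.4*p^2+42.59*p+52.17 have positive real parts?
p^3 + 11.4*p^2 + 42.59*p + 52.17 = (p + 3.7)(p + 4.7)(p + 3). Poles: -3, -3.7, -4.7. RHP poles (Re>0): 0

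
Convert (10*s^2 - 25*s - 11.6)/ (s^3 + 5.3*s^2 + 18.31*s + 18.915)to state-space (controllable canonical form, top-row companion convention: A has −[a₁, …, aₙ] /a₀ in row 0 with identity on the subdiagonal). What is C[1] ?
Reachable canonical form: C = numerator coefficients (right-aligned, zero-padded to length n).
num = 10*s^2 - 25*s - 11.6, C = [[10, -25, -11.6]].
C[1] = -25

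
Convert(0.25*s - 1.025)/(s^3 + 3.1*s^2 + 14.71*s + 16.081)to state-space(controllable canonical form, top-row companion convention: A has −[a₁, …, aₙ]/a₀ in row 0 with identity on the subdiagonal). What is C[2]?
Reachable canonical form: C = numerator coefficients (right-aligned, zero-padded to length n).
num = 0.25*s - 1.025, C = [[0, 0.25, -1.025]].
C[2] = -1.025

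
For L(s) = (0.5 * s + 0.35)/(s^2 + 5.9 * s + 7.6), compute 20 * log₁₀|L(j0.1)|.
Substitute s = j*0.1: L(j0.1) = 0.0463453 + 0.00298501j.
|L(j0.1)| = sqrt(Re² + Im²) = 0.04644.
20*log₁₀(0.04644) = -26.66 dB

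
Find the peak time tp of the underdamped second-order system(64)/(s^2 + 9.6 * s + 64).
Standard form: ωn²/(s²+2ζωn·s+ωn²) → ωn = 8, ζ = 0.6.
ωd = ωn·√(1-ζ²) = 8·√(1-0.6²) = 6.4.
tp = π/ωd = π/6.4 = 0.4909 s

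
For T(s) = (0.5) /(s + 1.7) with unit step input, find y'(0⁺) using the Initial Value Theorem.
IVT: y'(0⁺) = lim_{s→∞} s²·Y(s) = lim_{s→∞} s·T(s).
deg(num) = 0, deg(den) = 1, relative degree = 1, so s·T(s) → (leading num)/(leading den) = 0.5/1 = 0.5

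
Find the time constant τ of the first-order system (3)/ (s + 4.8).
First-order system: τ = -1/pole. Pole = -4.8. τ = -1/(-4.8) = 0.2083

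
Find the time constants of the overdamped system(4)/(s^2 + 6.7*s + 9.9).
Overdamped: real poles at -4.5, -2.2. τ = -1/pole → τ₁ = 0.2222, τ₂ = 0.4545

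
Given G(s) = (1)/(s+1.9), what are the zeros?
Numerator is a nonzero constant (1) → Zeros: none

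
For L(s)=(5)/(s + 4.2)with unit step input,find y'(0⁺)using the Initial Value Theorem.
IVT: y'(0⁺) = lim_{s→∞} s²·Y(s) = lim_{s→∞} s·L(s).
deg(num) = 0, deg(den) = 1, relative degree = 1, so s·L(s) → (leading num)/(leading den) = 5/1 = 5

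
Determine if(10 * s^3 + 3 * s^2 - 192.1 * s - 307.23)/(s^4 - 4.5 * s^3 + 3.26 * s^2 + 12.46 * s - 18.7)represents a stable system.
Denominator: s^4 - 4.5*s^3 + 3.26*s^2 + 12.46*s - 18.7 = (s - 2.2)(s + 1.7)(s^2 - 4*s + 5). Poles: -1.7, 2 + 1j, 2 - 1j, 2.2. All Re(p)<0: No (unstable)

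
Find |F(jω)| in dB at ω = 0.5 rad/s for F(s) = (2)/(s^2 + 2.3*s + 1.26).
Substitute s = j*0.5: F(j0.5) = 0.86229 - 0.981815j.
|F(j0.5)| = sqrt(Re² + Im²) = 1.307.
20*log₁₀(1.307) = 2.32 dB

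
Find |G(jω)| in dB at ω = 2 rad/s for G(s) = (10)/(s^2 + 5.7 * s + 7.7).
Substitute s = j*2: G(j2) = 0.25757 - 0.793596j.
|G(j2)| = sqrt(Re² + Im²) = 0.8343.
20*log₁₀(0.8343) = -1.57 dB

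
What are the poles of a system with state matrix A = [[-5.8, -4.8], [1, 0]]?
Eigenvalues solve det(λI - A) = 0.
Characteristic polynomial: λ^2 + 5.8*λ + 4.8 = 0.
Factor: (λ + 1)(λ + 4.8) = 0.
Roots: -1, -4.8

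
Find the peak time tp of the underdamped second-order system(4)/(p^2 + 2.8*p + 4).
Standard form: ωn²/(p²+2ζωn·p+ωn²) → ωn = 2, ζ = 0.7.
ωd = ωn·√(1-ζ²) = 2·√(1-0.7²) = 1.428.
tp = π/ωd = π/1.428 = 2.2 s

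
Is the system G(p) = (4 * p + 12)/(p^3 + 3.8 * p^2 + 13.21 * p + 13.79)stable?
Denominator: p^3 + 3.8*p^2 + 13.21*p + 13.79 = (p + 1.4)(p^2 + 2.4*p + 9.85). Poles: -1.2 + 2.9j, -1.2 - 2.9j, -1.4. All Re(p)<0: Yes (stable)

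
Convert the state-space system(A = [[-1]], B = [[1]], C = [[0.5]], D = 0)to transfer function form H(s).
H(s) = C(sI - A)⁻¹B + D.
Characteristic polynomial det(sI - A) = s + 1.
Numerator from C·adj(sI-A)·B + D·det(sI-A) = 0.5.
H(s) = (0.5)/(s + 1)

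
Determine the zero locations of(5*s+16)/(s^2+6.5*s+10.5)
Set numerator = 0: 5*s + 16 = 0 → Zeros: -3.2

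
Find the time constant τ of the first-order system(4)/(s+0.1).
First-order system: τ = -1/pole. Pole = -0.1. τ = -1/(-0.1) = 10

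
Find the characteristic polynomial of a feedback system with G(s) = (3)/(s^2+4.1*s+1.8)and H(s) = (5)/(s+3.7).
Characteristic poly = G_den * H_den + G_num * H_num = (s^3 + 7.8*s^2 + 16.97*s + 6.66) + (15) = s^3 + 7.8*s^2 + 16.97*s + 21.66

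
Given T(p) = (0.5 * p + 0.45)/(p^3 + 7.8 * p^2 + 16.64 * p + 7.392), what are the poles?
Set denominator = 0: p^3 + 7.8*p^2 + 16.64*p + 7.392 = (p + 2.8)(p + 0.6)(p + 4.4) = 0 → Poles: -0.6, -2.8, -4.4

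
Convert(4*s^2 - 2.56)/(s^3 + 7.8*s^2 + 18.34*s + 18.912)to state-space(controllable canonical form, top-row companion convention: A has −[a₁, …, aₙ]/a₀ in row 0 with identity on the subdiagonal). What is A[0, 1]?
Reachable canonical form for den = s^3 + 7.8*s^2 + 18.34*s + 18.912: top row of A = -[a₁,a₂,...,aₙ]/a₀, ones on the subdiagonal, zeros elsewhere.
A = [[-7.8, -18.34, -18.912], [1, 0, 0], [0, 1, 0]].
A[0,1] = -18.34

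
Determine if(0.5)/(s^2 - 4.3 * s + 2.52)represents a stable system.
Denominator: s^2 - 4.3*s + 2.52 = (s - 0.7)(s - 3.6). Poles: 0.7, 3.6. All Re(p)<0: No (unstable)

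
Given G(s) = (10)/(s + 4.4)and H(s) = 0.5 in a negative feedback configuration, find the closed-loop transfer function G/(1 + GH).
Closed-loop T = G/(1+GH).
Numerator: G_num * H_den = 10.
Denominator: G_den * H_den + G_num * H_num = (s + 4.4) + (5) = s + 9.4.
T(s) = (10)/(s + 9.4)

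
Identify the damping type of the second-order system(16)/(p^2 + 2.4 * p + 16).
Standard form: ωn²/(p²+2ζωn·p+ωn²) gives ωn=4, ζ=0.3.
Underdamped (ζ = 0.3 < 1)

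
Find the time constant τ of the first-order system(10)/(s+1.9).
First-order system: τ = -1/pole. Pole = -1.9. τ = -1/(-1.9) = 0.5263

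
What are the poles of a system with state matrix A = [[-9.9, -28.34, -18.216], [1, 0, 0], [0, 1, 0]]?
Eigenvalues solve det(λI - A) = 0.
Characteristic polynomial: λ^3 + 9.9*λ^2 + 28.34*λ + 18.216 = 0.
Factor: (λ + 4.4)(λ + 0.9)(λ + 4.6) = 0.
Roots: -0.9, -4.4, -4.6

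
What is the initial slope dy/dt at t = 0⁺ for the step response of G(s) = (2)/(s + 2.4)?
IVT: y'(0⁺) = lim_{s→∞} s²·Y(s) = lim_{s→∞} s·G(s).
deg(num) = 0, deg(den) = 1, relative degree = 1, so s·G(s) → (leading num)/(leading den) = 2/1 = 2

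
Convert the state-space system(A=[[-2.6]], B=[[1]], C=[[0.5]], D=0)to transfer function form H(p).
H(p) = C(pI - A)⁻¹B + D.
Characteristic polynomial det(pI - A) = p + 2.6.
Numerator from C·adj(pI-A)·B + D·det(pI-A) = 0.5.
H(p) = (0.5)/(p + 2.6)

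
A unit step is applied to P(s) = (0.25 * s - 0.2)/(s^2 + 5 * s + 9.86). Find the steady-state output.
FVT: lim_{t→∞} y(t) = lim_{s→0} s*Y(s) where Y(s) = P(s)/s.
= lim_{s→0} P(s) = P(0) = num(0)/den(0) = -0.2/9.86 = -0.02028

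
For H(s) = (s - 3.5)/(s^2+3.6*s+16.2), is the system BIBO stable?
Denominator: s^2 + 3.6*s + 16.2. Poles: -1.8 + 3.6j, -1.8 - 3.6j. All Re(p)<0: Yes (stable)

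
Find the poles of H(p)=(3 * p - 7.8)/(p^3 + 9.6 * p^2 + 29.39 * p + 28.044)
Set denominator = 0: p^3 + 9.6*p^2 + 29.39*p + 28.044 = (p + 4.1)(p + 3.6)(p + 1.9) = 0 → Poles: -1.9, -3.6, -4.1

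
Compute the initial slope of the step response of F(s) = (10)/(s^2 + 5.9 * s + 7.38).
IVT: y'(0⁺) = lim_{s→∞} s²·Y(s) = lim_{s→∞} s·F(s).
deg(num) = 0, deg(den) = 2, relative degree = 2 ≥ 2, so s·F(s) → 0. Initial slope = 0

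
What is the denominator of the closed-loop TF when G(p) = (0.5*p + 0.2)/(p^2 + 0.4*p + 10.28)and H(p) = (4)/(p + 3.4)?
Characteristic poly = G_den * H_den + G_num * H_num = (p^3 + 3.8*p^2 + 11.64*p + 34.952) + (2*p + 0.8) = p^3 + 3.8*p^2 + 13.64*p + 35.752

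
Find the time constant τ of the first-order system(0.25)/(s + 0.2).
First-order system: τ = -1/pole. Pole = -0.2. τ = -1/(-0.2) = 5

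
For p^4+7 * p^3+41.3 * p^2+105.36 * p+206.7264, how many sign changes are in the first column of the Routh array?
Routh array:
p^4: [1, 41.3, 206.7264]; p^3: [7, 105.36]; p^2: [26.2486, 206.7264]; p^1: [50.23]; p^0: [206.7264]
First column: [1, 7, 26.2486, 50.23, 206.7264]. Sign changes = 0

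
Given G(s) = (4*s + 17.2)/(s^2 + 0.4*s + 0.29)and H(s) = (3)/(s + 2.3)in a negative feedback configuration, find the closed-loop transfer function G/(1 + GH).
Closed-loop T = G/(1+GH).
Numerator: G_num * H_den = 4*s^2 + 26.4*s + 39.56.
Denominator: G_den * H_den + G_num * H_num = (s^3 + 2.7*s^2 + 1.21*s + 0.667) + (12*s + 51.6) = s^3 + 2.7*s^2 + 13.21*s + 52.267.
T(s) = (4*s^2 + 26.4*s + 39.56)/(s^3 + 2.7*s^2 + 13.21*s + 52.267)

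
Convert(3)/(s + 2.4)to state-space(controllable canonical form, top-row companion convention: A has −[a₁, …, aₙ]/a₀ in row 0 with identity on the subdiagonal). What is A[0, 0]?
Reachable canonical form for den = s + 2.4: top row of A = -[a₁,a₂,...,aₙ]/a₀, ones on the subdiagonal, zeros elsewhere.
A = [[-2.4]].
A[0,0] = -2.4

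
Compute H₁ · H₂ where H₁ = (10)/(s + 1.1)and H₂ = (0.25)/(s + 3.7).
Series: H = H₁ · H₂ = (n₁·n₂)/(d₁·d₂).
Num: n₁·n₂ = 2.5. Den: d₁·d₂ = s^2 + 4.8*s + 4.07.
H(s) = (2.5)/(s^2 + 4.8*s + 4.07)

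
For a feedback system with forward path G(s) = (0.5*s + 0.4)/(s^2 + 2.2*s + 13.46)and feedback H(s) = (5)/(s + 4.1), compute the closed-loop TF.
Closed-loop T = G/(1+GH).
Numerator: G_num * H_den = 0.5*s^2 + 2.45*s + 1.64.
Denominator: G_den * H_den + G_num * H_num = (s^3 + 6.3*s^2 + 22.48*s + 55.186) + (2.5*s + 2) = s^3 + 6.3*s^2 + 24.98*s + 57.186.
T(s) = (0.5*s^2 + 2.45*s + 1.64)/(s^3 + 6.3*s^2 + 24.98*s + 57.186)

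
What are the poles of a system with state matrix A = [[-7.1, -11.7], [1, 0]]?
Eigenvalues solve det(λI - A) = 0.
Characteristic polynomial: λ^2 + 7.1*λ + 11.7 = 0.
Factor: (λ + 4.5)(λ + 2.6) = 0.
Roots: -2.6, -4.5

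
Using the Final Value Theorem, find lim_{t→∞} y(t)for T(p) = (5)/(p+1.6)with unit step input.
FVT: lim_{t→∞} y(t) = lim_{p→0} p*Y(p) where Y(p) = T(p)/p.
= lim_{p→0} T(p) = T(0) = num(0)/den(0) = 5/1.6 = 3.125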